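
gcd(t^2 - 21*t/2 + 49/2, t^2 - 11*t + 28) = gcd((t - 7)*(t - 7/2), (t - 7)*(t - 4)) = t - 7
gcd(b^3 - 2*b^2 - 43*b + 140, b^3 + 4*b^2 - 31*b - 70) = b^2 + 2*b - 35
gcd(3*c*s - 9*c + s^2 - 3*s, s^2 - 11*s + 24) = s - 3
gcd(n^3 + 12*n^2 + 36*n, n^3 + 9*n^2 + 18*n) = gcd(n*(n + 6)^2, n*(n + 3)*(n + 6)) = n^2 + 6*n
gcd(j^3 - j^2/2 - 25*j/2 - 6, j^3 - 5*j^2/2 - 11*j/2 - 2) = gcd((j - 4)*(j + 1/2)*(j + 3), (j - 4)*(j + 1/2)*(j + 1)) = j^2 - 7*j/2 - 2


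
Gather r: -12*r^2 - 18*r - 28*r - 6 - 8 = -12*r^2 - 46*r - 14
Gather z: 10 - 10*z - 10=-10*z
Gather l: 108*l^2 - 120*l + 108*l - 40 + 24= 108*l^2 - 12*l - 16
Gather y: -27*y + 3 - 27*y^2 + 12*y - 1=-27*y^2 - 15*y + 2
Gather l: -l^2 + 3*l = -l^2 + 3*l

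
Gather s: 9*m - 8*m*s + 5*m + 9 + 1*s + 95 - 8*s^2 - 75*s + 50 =14*m - 8*s^2 + s*(-8*m - 74) + 154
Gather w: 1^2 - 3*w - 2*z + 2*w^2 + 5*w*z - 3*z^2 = 2*w^2 + w*(5*z - 3) - 3*z^2 - 2*z + 1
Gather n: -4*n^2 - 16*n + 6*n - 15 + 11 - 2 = -4*n^2 - 10*n - 6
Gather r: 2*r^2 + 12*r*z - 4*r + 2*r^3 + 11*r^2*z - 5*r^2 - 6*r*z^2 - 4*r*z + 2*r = 2*r^3 + r^2*(11*z - 3) + r*(-6*z^2 + 8*z - 2)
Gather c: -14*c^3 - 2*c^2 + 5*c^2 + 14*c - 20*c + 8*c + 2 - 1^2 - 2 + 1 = -14*c^3 + 3*c^2 + 2*c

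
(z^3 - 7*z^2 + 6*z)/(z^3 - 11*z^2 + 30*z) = (z - 1)/(z - 5)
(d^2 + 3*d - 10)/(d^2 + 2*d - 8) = (d + 5)/(d + 4)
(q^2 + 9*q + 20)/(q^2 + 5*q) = (q + 4)/q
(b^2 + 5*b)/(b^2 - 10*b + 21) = b*(b + 5)/(b^2 - 10*b + 21)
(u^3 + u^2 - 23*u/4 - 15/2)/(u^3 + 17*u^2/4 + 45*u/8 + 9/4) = 2*(2*u - 5)/(4*u + 3)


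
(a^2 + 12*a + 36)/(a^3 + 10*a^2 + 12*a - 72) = 1/(a - 2)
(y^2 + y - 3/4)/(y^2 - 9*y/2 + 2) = (y + 3/2)/(y - 4)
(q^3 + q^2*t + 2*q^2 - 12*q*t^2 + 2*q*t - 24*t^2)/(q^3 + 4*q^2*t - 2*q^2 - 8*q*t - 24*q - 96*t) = (q^2 - 3*q*t + 2*q - 6*t)/(q^2 - 2*q - 24)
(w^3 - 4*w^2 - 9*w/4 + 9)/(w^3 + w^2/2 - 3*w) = (w^2 - 5*w/2 - 6)/(w*(w + 2))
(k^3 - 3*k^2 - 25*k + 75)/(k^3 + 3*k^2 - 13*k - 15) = (k - 5)/(k + 1)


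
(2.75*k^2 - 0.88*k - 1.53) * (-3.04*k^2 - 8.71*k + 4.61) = -8.36*k^4 - 21.2773*k^3 + 24.9935*k^2 + 9.2695*k - 7.0533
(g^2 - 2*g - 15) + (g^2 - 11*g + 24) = 2*g^2 - 13*g + 9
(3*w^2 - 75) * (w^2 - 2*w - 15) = 3*w^4 - 6*w^3 - 120*w^2 + 150*w + 1125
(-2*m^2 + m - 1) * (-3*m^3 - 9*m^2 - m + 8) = 6*m^5 + 15*m^4 - 4*m^3 - 8*m^2 + 9*m - 8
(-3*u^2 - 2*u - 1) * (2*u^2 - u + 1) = -6*u^4 - u^3 - 3*u^2 - u - 1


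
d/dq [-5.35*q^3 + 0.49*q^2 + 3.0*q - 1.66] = -16.05*q^2 + 0.98*q + 3.0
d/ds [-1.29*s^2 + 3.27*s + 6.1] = 3.27 - 2.58*s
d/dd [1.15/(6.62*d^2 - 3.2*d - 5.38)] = (3.68 - 15.226*d)/(-6.62*d^2 + 3.2*d + 5.38)^2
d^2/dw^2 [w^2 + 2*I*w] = 2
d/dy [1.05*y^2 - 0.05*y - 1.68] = 2.1*y - 0.05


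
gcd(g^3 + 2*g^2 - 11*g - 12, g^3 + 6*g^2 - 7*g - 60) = g^2 + g - 12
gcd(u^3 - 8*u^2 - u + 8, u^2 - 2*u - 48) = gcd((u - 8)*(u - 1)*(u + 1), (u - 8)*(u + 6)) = u - 8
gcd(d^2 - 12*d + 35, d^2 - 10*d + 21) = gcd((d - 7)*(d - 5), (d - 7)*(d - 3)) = d - 7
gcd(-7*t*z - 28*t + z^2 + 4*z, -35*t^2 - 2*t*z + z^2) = -7*t + z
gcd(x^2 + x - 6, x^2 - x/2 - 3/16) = 1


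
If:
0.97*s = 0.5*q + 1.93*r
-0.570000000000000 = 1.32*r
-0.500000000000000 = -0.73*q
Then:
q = 0.68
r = -0.43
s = -0.51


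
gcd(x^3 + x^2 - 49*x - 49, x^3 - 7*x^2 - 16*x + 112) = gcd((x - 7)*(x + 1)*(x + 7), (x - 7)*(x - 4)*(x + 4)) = x - 7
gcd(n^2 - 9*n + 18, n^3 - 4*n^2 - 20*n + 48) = n - 6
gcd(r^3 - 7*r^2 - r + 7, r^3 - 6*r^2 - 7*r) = r^2 - 6*r - 7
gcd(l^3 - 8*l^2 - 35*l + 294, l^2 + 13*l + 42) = l + 6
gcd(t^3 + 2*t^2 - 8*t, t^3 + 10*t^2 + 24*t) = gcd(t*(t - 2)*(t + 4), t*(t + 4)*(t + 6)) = t^2 + 4*t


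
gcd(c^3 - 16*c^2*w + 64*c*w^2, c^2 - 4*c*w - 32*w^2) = -c + 8*w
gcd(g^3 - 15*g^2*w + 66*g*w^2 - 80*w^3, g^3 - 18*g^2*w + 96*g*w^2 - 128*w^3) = g^2 - 10*g*w + 16*w^2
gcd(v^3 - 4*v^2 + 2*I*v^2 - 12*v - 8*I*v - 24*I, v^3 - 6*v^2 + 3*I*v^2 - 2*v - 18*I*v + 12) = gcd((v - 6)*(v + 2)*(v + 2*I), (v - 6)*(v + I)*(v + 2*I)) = v^2 + v*(-6 + 2*I) - 12*I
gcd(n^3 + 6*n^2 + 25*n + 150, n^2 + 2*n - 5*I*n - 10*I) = n - 5*I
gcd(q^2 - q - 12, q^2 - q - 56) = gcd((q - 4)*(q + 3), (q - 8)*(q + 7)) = 1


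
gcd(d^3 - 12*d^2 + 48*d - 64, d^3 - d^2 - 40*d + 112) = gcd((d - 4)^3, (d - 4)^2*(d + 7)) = d^2 - 8*d + 16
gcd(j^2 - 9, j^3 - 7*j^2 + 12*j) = j - 3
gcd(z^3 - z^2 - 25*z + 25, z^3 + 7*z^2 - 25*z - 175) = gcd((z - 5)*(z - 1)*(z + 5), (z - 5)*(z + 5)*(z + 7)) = z^2 - 25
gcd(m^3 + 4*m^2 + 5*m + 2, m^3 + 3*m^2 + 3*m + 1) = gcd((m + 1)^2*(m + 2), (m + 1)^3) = m^2 + 2*m + 1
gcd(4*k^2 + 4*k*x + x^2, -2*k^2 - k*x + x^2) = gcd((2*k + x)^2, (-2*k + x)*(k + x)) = 1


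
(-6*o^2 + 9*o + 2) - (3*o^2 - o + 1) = -9*o^2 + 10*o + 1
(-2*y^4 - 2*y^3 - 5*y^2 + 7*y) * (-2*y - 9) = 4*y^5 + 22*y^4 + 28*y^3 + 31*y^2 - 63*y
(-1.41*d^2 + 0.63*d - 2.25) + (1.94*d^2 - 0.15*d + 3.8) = 0.53*d^2 + 0.48*d + 1.55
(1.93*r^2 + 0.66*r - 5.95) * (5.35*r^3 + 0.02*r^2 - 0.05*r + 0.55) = 10.3255*r^5 + 3.5696*r^4 - 31.9158*r^3 + 0.9095*r^2 + 0.6605*r - 3.2725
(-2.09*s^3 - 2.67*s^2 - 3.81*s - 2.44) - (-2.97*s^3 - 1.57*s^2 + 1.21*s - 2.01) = 0.88*s^3 - 1.1*s^2 - 5.02*s - 0.43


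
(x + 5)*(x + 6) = x^2 + 11*x + 30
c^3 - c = c*(c - 1)*(c + 1)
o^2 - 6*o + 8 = (o - 4)*(o - 2)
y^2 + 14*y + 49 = (y + 7)^2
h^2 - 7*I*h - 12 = (h - 4*I)*(h - 3*I)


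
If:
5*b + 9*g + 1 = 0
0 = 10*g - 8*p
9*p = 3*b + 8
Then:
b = -1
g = 4/9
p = 5/9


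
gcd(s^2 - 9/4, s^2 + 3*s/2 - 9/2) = s - 3/2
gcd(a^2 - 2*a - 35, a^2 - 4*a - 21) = a - 7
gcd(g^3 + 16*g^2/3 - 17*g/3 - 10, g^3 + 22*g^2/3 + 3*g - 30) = g^2 + 13*g/3 - 10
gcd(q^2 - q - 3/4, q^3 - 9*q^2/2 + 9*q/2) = q - 3/2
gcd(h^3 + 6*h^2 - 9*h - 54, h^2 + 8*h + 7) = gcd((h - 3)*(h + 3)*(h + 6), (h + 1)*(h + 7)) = 1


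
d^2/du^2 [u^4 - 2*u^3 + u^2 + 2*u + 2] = 12*u^2 - 12*u + 2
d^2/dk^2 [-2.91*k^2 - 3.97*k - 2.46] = -5.82000000000000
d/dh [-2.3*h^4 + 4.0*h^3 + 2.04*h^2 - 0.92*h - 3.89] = -9.2*h^3 + 12.0*h^2 + 4.08*h - 0.92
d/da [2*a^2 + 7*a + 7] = 4*a + 7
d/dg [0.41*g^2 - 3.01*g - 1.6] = 0.82*g - 3.01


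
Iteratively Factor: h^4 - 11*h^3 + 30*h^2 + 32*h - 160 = (h + 2)*(h^3 - 13*h^2 + 56*h - 80) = (h - 4)*(h + 2)*(h^2 - 9*h + 20) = (h - 4)^2*(h + 2)*(h - 5)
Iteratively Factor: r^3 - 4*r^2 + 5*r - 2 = (r - 1)*(r^2 - 3*r + 2) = (r - 1)^2*(r - 2)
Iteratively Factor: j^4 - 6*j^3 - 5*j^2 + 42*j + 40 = (j - 5)*(j^3 - j^2 - 10*j - 8) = (j - 5)*(j + 2)*(j^2 - 3*j - 4) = (j - 5)*(j + 1)*(j + 2)*(j - 4)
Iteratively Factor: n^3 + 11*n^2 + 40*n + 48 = (n + 3)*(n^2 + 8*n + 16) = (n + 3)*(n + 4)*(n + 4)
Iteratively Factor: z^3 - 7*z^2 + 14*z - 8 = (z - 2)*(z^2 - 5*z + 4) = (z - 2)*(z - 1)*(z - 4)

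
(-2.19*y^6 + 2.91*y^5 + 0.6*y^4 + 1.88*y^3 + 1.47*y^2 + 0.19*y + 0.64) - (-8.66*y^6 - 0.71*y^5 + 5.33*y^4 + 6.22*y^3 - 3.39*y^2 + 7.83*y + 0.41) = 6.47*y^6 + 3.62*y^5 - 4.73*y^4 - 4.34*y^3 + 4.86*y^2 - 7.64*y + 0.23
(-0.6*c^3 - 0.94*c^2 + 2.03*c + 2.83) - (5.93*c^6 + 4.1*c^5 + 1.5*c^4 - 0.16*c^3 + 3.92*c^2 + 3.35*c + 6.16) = -5.93*c^6 - 4.1*c^5 - 1.5*c^4 - 0.44*c^3 - 4.86*c^2 - 1.32*c - 3.33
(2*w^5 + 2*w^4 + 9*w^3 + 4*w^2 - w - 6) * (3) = 6*w^5 + 6*w^4 + 27*w^3 + 12*w^2 - 3*w - 18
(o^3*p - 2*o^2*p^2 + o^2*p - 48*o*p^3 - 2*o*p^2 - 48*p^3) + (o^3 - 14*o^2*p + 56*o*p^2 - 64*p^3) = o^3*p + o^3 - 2*o^2*p^2 - 13*o^2*p - 48*o*p^3 + 54*o*p^2 - 112*p^3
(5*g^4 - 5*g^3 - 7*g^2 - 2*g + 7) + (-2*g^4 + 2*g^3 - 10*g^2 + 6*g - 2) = 3*g^4 - 3*g^3 - 17*g^2 + 4*g + 5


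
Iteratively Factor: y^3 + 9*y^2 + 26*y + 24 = (y + 2)*(y^2 + 7*y + 12) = (y + 2)*(y + 3)*(y + 4)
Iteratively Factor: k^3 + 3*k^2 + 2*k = (k + 1)*(k^2 + 2*k) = (k + 1)*(k + 2)*(k)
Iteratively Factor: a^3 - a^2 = (a)*(a^2 - a) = a*(a - 1)*(a)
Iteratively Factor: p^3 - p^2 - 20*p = (p - 5)*(p^2 + 4*p) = (p - 5)*(p + 4)*(p)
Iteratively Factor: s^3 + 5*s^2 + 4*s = (s + 4)*(s^2 + s) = (s + 1)*(s + 4)*(s)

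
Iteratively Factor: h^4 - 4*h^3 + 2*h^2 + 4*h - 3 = (h - 3)*(h^3 - h^2 - h + 1) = (h - 3)*(h + 1)*(h^2 - 2*h + 1) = (h - 3)*(h - 1)*(h + 1)*(h - 1)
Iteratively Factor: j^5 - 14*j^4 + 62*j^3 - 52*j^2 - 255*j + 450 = (j - 3)*(j^4 - 11*j^3 + 29*j^2 + 35*j - 150) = (j - 3)*(j + 2)*(j^3 - 13*j^2 + 55*j - 75) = (j - 5)*(j - 3)*(j + 2)*(j^2 - 8*j + 15) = (j - 5)*(j - 3)^2*(j + 2)*(j - 5)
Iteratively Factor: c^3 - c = (c + 1)*(c^2 - c) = (c - 1)*(c + 1)*(c)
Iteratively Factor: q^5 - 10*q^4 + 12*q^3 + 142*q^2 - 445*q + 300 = (q - 3)*(q^4 - 7*q^3 - 9*q^2 + 115*q - 100) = (q - 5)*(q - 3)*(q^3 - 2*q^2 - 19*q + 20) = (q - 5)^2*(q - 3)*(q^2 + 3*q - 4) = (q - 5)^2*(q - 3)*(q + 4)*(q - 1)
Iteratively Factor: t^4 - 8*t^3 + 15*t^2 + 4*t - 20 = (t - 5)*(t^3 - 3*t^2 + 4) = (t - 5)*(t - 2)*(t^2 - t - 2) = (t - 5)*(t - 2)^2*(t + 1)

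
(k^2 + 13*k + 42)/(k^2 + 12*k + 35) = (k + 6)/(k + 5)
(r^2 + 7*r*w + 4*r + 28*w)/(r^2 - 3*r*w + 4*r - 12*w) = (r + 7*w)/(r - 3*w)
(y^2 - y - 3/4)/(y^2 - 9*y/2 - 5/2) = (y - 3/2)/(y - 5)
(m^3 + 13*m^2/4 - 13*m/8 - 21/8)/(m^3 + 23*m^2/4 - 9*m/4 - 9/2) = (m + 7/2)/(m + 6)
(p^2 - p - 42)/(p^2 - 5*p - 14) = (p + 6)/(p + 2)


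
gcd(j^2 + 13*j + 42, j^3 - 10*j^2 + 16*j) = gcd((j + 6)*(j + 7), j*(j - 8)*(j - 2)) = 1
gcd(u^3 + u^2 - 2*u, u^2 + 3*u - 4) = u - 1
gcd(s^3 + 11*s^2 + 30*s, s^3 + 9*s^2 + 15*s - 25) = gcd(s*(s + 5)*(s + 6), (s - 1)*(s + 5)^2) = s + 5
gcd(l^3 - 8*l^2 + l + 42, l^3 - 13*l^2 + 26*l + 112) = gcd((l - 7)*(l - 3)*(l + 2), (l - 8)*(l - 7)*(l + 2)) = l^2 - 5*l - 14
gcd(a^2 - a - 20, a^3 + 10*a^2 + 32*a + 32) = a + 4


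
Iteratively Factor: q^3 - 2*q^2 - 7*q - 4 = (q + 1)*(q^2 - 3*q - 4) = (q - 4)*(q + 1)*(q + 1)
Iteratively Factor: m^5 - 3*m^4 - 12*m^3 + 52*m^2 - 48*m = (m - 3)*(m^4 - 12*m^2 + 16*m) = m*(m - 3)*(m^3 - 12*m + 16) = m*(m - 3)*(m - 2)*(m^2 + 2*m - 8) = m*(m - 3)*(m - 2)^2*(m + 4)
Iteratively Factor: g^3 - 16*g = (g)*(g^2 - 16) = g*(g - 4)*(g + 4)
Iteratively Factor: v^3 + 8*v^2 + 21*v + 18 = (v + 2)*(v^2 + 6*v + 9) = (v + 2)*(v + 3)*(v + 3)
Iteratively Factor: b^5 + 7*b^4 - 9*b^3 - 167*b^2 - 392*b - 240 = (b + 1)*(b^4 + 6*b^3 - 15*b^2 - 152*b - 240) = (b + 1)*(b + 4)*(b^3 + 2*b^2 - 23*b - 60) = (b + 1)*(b + 4)^2*(b^2 - 2*b - 15) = (b + 1)*(b + 3)*(b + 4)^2*(b - 5)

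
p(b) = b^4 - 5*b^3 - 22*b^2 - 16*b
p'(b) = 4*b^3 - 15*b^2 - 44*b - 16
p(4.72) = -595.09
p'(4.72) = -137.24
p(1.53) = -88.41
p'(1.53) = -104.11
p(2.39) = -199.54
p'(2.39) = -152.23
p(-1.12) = -1.08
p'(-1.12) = 8.84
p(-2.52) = 20.95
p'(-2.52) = -64.39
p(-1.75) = -3.20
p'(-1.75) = -6.38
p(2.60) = -232.50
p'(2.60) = -161.50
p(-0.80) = 1.69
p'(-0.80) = 7.55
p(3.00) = -300.00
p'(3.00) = -175.00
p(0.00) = 0.00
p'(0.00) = -16.00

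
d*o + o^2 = o*(d + o)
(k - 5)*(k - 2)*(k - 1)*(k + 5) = k^4 - 3*k^3 - 23*k^2 + 75*k - 50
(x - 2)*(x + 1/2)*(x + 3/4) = x^3 - 3*x^2/4 - 17*x/8 - 3/4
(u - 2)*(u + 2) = u^2 - 4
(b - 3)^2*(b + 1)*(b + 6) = b^4 + b^3 - 27*b^2 + 27*b + 54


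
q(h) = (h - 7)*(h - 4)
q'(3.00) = -5.00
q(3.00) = 4.00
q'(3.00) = -5.00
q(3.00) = 4.00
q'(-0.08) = -11.16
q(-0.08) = 28.89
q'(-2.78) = -16.56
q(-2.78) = 66.31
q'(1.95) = -7.10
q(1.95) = 10.35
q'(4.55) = -1.90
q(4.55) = -1.35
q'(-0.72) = -12.44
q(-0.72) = 36.44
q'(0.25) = -10.50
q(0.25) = 25.31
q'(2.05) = -6.90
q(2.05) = 9.65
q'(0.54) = -9.92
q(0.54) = 22.35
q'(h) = 2*h - 11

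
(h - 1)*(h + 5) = h^2 + 4*h - 5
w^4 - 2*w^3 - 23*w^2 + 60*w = w*(w - 4)*(w - 3)*(w + 5)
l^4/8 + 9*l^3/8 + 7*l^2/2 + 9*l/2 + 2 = (l/4 + 1/2)*(l/2 + 1/2)*(l + 2)*(l + 4)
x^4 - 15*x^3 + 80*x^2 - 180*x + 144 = (x - 6)*(x - 4)*(x - 3)*(x - 2)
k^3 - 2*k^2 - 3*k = k*(k - 3)*(k + 1)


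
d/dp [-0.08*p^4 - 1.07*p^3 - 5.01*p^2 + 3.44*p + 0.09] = -0.32*p^3 - 3.21*p^2 - 10.02*p + 3.44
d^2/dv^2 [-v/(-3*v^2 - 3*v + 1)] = 6*(3*v*(2*v + 1)^2 - (3*v + 1)*(3*v^2 + 3*v - 1))/(3*v^2 + 3*v - 1)^3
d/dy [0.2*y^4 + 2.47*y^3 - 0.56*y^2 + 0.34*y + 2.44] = 0.8*y^3 + 7.41*y^2 - 1.12*y + 0.34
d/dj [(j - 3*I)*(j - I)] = 2*j - 4*I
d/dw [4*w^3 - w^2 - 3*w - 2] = 12*w^2 - 2*w - 3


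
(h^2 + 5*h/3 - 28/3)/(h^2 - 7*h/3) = (h + 4)/h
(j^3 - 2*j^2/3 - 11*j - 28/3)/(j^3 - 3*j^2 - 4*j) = (j + 7/3)/j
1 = 1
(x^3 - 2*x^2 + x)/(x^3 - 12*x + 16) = x*(x^2 - 2*x + 1)/(x^3 - 12*x + 16)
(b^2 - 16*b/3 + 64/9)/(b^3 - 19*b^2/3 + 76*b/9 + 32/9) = (3*b - 8)/(3*b^2 - 11*b - 4)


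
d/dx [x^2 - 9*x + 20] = 2*x - 9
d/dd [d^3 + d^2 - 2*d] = 3*d^2 + 2*d - 2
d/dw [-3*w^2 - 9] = -6*w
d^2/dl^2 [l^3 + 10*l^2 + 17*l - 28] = 6*l + 20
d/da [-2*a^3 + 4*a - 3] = 4 - 6*a^2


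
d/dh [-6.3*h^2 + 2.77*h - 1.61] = 2.77 - 12.6*h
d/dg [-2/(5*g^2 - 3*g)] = 2*(10*g - 3)/(g^2*(5*g - 3)^2)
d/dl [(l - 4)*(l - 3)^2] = (l - 3)*(3*l - 11)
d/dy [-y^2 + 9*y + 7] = 9 - 2*y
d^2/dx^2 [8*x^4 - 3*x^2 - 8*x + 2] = 96*x^2 - 6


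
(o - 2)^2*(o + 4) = o^3 - 12*o + 16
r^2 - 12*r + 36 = (r - 6)^2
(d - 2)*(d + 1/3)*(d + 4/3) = d^3 - d^2/3 - 26*d/9 - 8/9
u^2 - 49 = (u - 7)*(u + 7)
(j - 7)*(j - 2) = j^2 - 9*j + 14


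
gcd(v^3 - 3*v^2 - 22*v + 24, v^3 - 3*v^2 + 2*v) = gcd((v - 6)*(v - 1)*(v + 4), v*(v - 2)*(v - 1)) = v - 1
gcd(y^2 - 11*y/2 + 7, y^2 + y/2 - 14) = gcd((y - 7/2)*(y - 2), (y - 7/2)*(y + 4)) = y - 7/2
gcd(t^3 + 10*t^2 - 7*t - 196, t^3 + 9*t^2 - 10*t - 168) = t^2 + 3*t - 28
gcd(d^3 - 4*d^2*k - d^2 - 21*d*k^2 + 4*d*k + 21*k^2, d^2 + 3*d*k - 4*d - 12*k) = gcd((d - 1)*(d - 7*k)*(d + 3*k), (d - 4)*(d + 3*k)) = d + 3*k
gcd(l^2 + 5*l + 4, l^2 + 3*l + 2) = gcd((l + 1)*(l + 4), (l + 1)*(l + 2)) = l + 1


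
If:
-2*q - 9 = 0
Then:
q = -9/2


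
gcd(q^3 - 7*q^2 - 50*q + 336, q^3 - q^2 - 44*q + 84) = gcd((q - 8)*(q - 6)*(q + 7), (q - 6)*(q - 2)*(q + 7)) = q^2 + q - 42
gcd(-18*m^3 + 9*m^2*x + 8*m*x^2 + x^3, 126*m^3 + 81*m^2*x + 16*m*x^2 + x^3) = 18*m^2 + 9*m*x + x^2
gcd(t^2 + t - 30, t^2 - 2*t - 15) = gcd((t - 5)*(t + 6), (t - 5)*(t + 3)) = t - 5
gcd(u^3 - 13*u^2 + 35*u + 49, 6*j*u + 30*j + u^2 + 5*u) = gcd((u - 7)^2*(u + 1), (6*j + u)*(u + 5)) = 1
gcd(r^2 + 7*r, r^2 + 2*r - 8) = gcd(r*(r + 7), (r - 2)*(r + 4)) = 1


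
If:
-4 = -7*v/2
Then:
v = 8/7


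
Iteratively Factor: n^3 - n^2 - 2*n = (n + 1)*(n^2 - 2*n) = n*(n + 1)*(n - 2)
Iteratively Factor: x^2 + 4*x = (x)*(x + 4)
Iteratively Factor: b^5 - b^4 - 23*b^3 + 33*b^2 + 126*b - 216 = (b - 3)*(b^4 + 2*b^3 - 17*b^2 - 18*b + 72) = (b - 3)*(b + 4)*(b^3 - 2*b^2 - 9*b + 18) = (b - 3)^2*(b + 4)*(b^2 + b - 6) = (b - 3)^2*(b - 2)*(b + 4)*(b + 3)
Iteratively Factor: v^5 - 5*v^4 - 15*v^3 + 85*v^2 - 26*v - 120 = (v - 5)*(v^4 - 15*v^2 + 10*v + 24) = (v - 5)*(v - 3)*(v^3 + 3*v^2 - 6*v - 8) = (v - 5)*(v - 3)*(v + 1)*(v^2 + 2*v - 8) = (v - 5)*(v - 3)*(v + 1)*(v + 4)*(v - 2)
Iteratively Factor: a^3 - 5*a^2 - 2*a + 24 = (a - 3)*(a^2 - 2*a - 8) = (a - 4)*(a - 3)*(a + 2)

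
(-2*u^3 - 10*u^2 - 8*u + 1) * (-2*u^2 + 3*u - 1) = 4*u^5 + 14*u^4 - 12*u^3 - 16*u^2 + 11*u - 1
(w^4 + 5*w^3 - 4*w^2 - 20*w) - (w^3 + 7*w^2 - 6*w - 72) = w^4 + 4*w^3 - 11*w^2 - 14*w + 72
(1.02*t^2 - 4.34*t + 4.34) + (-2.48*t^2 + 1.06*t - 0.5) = -1.46*t^2 - 3.28*t + 3.84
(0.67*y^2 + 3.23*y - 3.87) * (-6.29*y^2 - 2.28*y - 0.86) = -4.2143*y^4 - 21.8443*y^3 + 16.4017*y^2 + 6.0458*y + 3.3282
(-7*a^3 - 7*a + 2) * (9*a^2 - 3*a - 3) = -63*a^5 + 21*a^4 - 42*a^3 + 39*a^2 + 15*a - 6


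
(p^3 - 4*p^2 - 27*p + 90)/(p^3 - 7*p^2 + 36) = (p + 5)/(p + 2)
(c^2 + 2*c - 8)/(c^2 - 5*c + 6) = (c + 4)/(c - 3)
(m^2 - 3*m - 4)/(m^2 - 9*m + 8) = (m^2 - 3*m - 4)/(m^2 - 9*m + 8)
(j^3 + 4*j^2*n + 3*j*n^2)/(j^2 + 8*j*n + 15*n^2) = j*(j + n)/(j + 5*n)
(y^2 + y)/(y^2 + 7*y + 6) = y/(y + 6)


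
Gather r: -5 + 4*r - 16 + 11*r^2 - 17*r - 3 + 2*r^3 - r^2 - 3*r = 2*r^3 + 10*r^2 - 16*r - 24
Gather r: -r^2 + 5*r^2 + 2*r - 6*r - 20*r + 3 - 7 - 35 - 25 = 4*r^2 - 24*r - 64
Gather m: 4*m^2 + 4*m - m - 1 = 4*m^2 + 3*m - 1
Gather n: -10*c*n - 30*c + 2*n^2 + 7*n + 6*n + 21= -30*c + 2*n^2 + n*(13 - 10*c) + 21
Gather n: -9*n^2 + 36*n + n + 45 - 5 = -9*n^2 + 37*n + 40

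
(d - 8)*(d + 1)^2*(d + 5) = d^4 - d^3 - 45*d^2 - 83*d - 40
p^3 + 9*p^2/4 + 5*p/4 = p*(p + 1)*(p + 5/4)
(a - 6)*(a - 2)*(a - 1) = a^3 - 9*a^2 + 20*a - 12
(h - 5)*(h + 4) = h^2 - h - 20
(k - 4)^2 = k^2 - 8*k + 16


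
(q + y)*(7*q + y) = 7*q^2 + 8*q*y + y^2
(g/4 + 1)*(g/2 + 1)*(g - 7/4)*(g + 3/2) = g^4/8 + 23*g^3/32 + 31*g^2/64 - 71*g/32 - 21/8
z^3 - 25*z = z*(z - 5)*(z + 5)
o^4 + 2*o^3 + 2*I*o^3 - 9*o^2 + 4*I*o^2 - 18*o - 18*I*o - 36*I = (o - 3)*(o + 2)*(o + 3)*(o + 2*I)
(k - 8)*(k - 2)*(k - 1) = k^3 - 11*k^2 + 26*k - 16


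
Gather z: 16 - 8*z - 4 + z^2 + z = z^2 - 7*z + 12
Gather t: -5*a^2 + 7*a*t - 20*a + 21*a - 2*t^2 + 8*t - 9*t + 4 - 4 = -5*a^2 + a - 2*t^2 + t*(7*a - 1)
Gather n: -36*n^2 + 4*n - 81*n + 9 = -36*n^2 - 77*n + 9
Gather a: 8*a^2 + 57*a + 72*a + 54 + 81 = 8*a^2 + 129*a + 135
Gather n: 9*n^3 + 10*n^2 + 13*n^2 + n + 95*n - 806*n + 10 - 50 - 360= 9*n^3 + 23*n^2 - 710*n - 400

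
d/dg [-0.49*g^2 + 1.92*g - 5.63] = 1.92 - 0.98*g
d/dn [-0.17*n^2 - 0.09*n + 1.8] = -0.34*n - 0.09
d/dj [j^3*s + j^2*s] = j*s*(3*j + 2)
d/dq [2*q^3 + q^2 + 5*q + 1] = 6*q^2 + 2*q + 5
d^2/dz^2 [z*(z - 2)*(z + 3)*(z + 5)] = 12*z^2 + 36*z - 2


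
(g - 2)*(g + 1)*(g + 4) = g^3 + 3*g^2 - 6*g - 8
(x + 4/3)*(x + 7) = x^2 + 25*x/3 + 28/3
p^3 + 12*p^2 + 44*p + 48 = (p + 2)*(p + 4)*(p + 6)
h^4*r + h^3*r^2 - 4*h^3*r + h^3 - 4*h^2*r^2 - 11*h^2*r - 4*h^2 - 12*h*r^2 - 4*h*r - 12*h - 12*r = (h - 6)*(h + 2)*(h + r)*(h*r + 1)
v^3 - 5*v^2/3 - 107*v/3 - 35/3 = (v - 7)*(v + 1/3)*(v + 5)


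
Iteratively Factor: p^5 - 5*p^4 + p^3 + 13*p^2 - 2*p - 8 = (p - 2)*(p^4 - 3*p^3 - 5*p^2 + 3*p + 4) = (p - 2)*(p + 1)*(p^3 - 4*p^2 - p + 4) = (p - 2)*(p + 1)^2*(p^2 - 5*p + 4) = (p - 4)*(p - 2)*(p + 1)^2*(p - 1)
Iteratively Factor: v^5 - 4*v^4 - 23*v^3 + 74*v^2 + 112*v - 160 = (v - 1)*(v^4 - 3*v^3 - 26*v^2 + 48*v + 160) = (v - 5)*(v - 1)*(v^3 + 2*v^2 - 16*v - 32) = (v - 5)*(v - 1)*(v + 4)*(v^2 - 2*v - 8) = (v - 5)*(v - 4)*(v - 1)*(v + 4)*(v + 2)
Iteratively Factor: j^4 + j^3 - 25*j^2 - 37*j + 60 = (j - 5)*(j^3 + 6*j^2 + 5*j - 12) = (j - 5)*(j + 4)*(j^2 + 2*j - 3) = (j - 5)*(j - 1)*(j + 4)*(j + 3)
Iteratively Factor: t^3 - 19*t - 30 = (t + 2)*(t^2 - 2*t - 15) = (t - 5)*(t + 2)*(t + 3)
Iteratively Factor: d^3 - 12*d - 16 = (d - 4)*(d^2 + 4*d + 4) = (d - 4)*(d + 2)*(d + 2)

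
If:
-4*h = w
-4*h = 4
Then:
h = -1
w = 4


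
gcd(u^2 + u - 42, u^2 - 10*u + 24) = u - 6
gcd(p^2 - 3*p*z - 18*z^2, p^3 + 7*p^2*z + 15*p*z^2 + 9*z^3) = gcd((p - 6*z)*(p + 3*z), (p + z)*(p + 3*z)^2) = p + 3*z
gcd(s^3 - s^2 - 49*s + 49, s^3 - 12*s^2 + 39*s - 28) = s^2 - 8*s + 7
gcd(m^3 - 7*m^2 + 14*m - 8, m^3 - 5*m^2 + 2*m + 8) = m^2 - 6*m + 8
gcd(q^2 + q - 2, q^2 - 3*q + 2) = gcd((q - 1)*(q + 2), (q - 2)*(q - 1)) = q - 1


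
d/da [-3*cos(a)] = 3*sin(a)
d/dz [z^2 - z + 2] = 2*z - 1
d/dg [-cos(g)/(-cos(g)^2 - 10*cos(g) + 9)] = (cos(g)^2 + 9)*sin(g)/(cos(g)^2 + 10*cos(g) - 9)^2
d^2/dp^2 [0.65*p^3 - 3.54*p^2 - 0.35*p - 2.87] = 3.9*p - 7.08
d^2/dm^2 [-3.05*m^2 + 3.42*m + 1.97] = -6.10000000000000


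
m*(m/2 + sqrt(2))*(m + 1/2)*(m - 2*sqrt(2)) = m^4/2 + m^3/4 - 4*m^2 - 2*m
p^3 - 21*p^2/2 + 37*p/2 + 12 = (p - 8)*(p - 3)*(p + 1/2)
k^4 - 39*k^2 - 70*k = k*(k - 7)*(k + 2)*(k + 5)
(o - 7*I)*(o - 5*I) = o^2 - 12*I*o - 35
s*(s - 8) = s^2 - 8*s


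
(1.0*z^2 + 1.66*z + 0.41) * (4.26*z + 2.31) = 4.26*z^3 + 9.3816*z^2 + 5.5812*z + 0.9471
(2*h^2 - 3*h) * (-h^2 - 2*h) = -2*h^4 - h^3 + 6*h^2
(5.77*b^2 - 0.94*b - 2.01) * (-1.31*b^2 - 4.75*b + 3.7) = -7.5587*b^4 - 26.1761*b^3 + 28.4471*b^2 + 6.0695*b - 7.437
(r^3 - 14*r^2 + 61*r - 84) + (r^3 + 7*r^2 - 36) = 2*r^3 - 7*r^2 + 61*r - 120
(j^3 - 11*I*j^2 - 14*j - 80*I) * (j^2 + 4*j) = j^5 + 4*j^4 - 11*I*j^4 - 14*j^3 - 44*I*j^3 - 56*j^2 - 80*I*j^2 - 320*I*j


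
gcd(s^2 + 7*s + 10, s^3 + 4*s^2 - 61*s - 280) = s + 5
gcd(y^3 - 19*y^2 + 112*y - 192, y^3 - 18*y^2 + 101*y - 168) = y^2 - 11*y + 24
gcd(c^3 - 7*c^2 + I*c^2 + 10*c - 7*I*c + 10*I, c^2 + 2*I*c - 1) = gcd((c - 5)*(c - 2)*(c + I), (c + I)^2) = c + I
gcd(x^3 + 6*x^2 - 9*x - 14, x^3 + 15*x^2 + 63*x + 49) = x^2 + 8*x + 7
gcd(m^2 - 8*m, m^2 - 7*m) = m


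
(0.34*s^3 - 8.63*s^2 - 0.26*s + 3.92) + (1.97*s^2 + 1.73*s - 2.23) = 0.34*s^3 - 6.66*s^2 + 1.47*s + 1.69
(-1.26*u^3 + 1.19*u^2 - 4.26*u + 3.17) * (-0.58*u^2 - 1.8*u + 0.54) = 0.7308*u^5 + 1.5778*u^4 - 0.3516*u^3 + 6.472*u^2 - 8.0064*u + 1.7118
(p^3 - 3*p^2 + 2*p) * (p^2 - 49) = p^5 - 3*p^4 - 47*p^3 + 147*p^2 - 98*p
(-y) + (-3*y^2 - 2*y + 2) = -3*y^2 - 3*y + 2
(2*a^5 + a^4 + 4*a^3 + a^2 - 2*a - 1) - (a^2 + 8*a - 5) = 2*a^5 + a^4 + 4*a^3 - 10*a + 4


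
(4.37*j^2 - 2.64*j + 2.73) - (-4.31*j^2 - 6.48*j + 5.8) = 8.68*j^2 + 3.84*j - 3.07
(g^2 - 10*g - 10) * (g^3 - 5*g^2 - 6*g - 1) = g^5 - 15*g^4 + 34*g^3 + 109*g^2 + 70*g + 10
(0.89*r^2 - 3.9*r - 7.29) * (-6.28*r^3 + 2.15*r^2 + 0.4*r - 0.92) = -5.5892*r^5 + 26.4055*r^4 + 37.7522*r^3 - 18.0523*r^2 + 0.672*r + 6.7068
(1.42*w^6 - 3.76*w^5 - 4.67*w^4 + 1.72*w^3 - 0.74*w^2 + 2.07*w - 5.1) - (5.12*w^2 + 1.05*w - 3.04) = 1.42*w^6 - 3.76*w^5 - 4.67*w^4 + 1.72*w^3 - 5.86*w^2 + 1.02*w - 2.06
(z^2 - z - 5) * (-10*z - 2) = -10*z^3 + 8*z^2 + 52*z + 10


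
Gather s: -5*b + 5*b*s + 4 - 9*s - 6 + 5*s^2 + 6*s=-5*b + 5*s^2 + s*(5*b - 3) - 2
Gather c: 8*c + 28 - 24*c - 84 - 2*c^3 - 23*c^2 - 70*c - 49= -2*c^3 - 23*c^2 - 86*c - 105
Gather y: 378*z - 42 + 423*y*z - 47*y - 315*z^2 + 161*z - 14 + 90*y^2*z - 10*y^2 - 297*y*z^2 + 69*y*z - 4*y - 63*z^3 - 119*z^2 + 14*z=y^2*(90*z - 10) + y*(-297*z^2 + 492*z - 51) - 63*z^3 - 434*z^2 + 553*z - 56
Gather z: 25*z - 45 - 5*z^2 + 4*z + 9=-5*z^2 + 29*z - 36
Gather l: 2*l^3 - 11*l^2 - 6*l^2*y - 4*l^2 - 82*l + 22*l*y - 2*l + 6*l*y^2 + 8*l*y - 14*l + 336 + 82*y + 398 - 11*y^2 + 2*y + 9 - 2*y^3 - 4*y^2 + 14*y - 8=2*l^3 + l^2*(-6*y - 15) + l*(6*y^2 + 30*y - 98) - 2*y^3 - 15*y^2 + 98*y + 735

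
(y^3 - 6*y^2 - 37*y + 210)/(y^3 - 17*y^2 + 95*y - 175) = (y + 6)/(y - 5)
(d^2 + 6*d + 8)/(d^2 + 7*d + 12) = (d + 2)/(d + 3)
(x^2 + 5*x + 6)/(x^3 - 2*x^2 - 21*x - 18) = (x + 2)/(x^2 - 5*x - 6)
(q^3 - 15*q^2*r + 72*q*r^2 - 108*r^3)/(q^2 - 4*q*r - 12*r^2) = (q^2 - 9*q*r + 18*r^2)/(q + 2*r)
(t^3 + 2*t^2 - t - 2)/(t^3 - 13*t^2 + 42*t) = (t^3 + 2*t^2 - t - 2)/(t*(t^2 - 13*t + 42))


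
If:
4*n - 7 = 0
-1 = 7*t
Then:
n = 7/4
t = -1/7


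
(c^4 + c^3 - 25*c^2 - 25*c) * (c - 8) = c^5 - 7*c^4 - 33*c^3 + 175*c^2 + 200*c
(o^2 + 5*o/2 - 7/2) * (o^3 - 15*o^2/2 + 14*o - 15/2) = o^5 - 5*o^4 - 33*o^3/4 + 215*o^2/4 - 271*o/4 + 105/4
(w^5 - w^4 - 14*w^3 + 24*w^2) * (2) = 2*w^5 - 2*w^4 - 28*w^3 + 48*w^2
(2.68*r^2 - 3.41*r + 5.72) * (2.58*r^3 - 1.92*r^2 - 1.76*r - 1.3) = 6.9144*r^5 - 13.9434*r^4 + 16.588*r^3 - 8.4648*r^2 - 5.6342*r - 7.436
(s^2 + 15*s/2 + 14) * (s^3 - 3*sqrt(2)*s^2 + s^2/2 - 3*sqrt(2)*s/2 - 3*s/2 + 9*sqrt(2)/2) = s^5 - 3*sqrt(2)*s^4 + 8*s^4 - 24*sqrt(2)*s^3 + 65*s^3/4 - 195*sqrt(2)*s^2/4 - 17*s^2/4 - 21*s + 51*sqrt(2)*s/4 + 63*sqrt(2)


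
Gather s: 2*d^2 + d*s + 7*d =2*d^2 + d*s + 7*d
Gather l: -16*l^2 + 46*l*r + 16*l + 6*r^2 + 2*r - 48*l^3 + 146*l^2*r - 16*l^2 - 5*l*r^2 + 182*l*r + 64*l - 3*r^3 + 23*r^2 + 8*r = -48*l^3 + l^2*(146*r - 32) + l*(-5*r^2 + 228*r + 80) - 3*r^3 + 29*r^2 + 10*r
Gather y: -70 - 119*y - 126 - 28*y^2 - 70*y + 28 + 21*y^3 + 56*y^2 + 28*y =21*y^3 + 28*y^2 - 161*y - 168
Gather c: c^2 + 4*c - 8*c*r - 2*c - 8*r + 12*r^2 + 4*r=c^2 + c*(2 - 8*r) + 12*r^2 - 4*r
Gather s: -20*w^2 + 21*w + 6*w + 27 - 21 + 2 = -20*w^2 + 27*w + 8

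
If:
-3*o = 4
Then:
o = -4/3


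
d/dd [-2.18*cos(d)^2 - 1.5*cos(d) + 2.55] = (4.36*cos(d) + 1.5)*sin(d)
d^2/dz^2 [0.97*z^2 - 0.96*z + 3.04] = 1.94000000000000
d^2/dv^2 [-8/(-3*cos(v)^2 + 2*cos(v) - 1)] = 4*(72*sin(v)^4 - 20*sin(v)^2 + 49*cos(v) - 9*cos(3*v) - 56)/(3*sin(v)^2 + 2*cos(v) - 4)^3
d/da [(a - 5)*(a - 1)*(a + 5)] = 3*a^2 - 2*a - 25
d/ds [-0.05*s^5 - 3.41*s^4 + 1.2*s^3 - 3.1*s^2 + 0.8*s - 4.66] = -0.25*s^4 - 13.64*s^3 + 3.6*s^2 - 6.2*s + 0.8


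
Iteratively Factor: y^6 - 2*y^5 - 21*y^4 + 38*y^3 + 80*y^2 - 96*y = (y - 1)*(y^5 - y^4 - 22*y^3 + 16*y^2 + 96*y) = (y - 4)*(y - 1)*(y^4 + 3*y^3 - 10*y^2 - 24*y) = (y - 4)*(y - 3)*(y - 1)*(y^3 + 6*y^2 + 8*y) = y*(y - 4)*(y - 3)*(y - 1)*(y^2 + 6*y + 8) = y*(y - 4)*(y - 3)*(y - 1)*(y + 4)*(y + 2)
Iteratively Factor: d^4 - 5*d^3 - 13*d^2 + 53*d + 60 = (d - 4)*(d^3 - d^2 - 17*d - 15) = (d - 4)*(d + 3)*(d^2 - 4*d - 5) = (d - 5)*(d - 4)*(d + 3)*(d + 1)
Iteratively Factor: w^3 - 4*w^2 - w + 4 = (w - 1)*(w^2 - 3*w - 4) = (w - 1)*(w + 1)*(w - 4)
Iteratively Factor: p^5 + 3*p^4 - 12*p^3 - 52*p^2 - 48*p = (p + 2)*(p^4 + p^3 - 14*p^2 - 24*p) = p*(p + 2)*(p^3 + p^2 - 14*p - 24) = p*(p + 2)^2*(p^2 - p - 12) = p*(p + 2)^2*(p + 3)*(p - 4)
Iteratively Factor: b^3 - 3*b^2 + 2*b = (b - 2)*(b^2 - b) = b*(b - 2)*(b - 1)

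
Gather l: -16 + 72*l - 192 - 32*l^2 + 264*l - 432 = -32*l^2 + 336*l - 640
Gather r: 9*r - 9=9*r - 9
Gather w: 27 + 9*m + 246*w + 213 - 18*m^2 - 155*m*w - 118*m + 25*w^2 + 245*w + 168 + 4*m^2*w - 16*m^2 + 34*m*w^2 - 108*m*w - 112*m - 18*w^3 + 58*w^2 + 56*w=-34*m^2 - 221*m - 18*w^3 + w^2*(34*m + 83) + w*(4*m^2 - 263*m + 547) + 408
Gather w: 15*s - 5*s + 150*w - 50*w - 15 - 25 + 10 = 10*s + 100*w - 30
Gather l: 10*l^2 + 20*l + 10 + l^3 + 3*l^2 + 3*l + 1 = l^3 + 13*l^2 + 23*l + 11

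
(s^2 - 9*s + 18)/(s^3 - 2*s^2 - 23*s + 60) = (s - 6)/(s^2 + s - 20)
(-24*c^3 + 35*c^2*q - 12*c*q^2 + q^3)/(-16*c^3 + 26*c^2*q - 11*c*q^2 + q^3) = (-3*c + q)/(-2*c + q)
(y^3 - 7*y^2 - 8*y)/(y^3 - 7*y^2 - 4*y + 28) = y*(y^2 - 7*y - 8)/(y^3 - 7*y^2 - 4*y + 28)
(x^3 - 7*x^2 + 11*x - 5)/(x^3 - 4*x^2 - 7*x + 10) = (x - 1)/(x + 2)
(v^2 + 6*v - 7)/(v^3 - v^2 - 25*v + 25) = (v + 7)/(v^2 - 25)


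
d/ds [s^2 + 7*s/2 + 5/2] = 2*s + 7/2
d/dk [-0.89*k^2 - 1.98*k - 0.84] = -1.78*k - 1.98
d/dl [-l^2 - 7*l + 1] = -2*l - 7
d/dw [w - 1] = 1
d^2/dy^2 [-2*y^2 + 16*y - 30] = -4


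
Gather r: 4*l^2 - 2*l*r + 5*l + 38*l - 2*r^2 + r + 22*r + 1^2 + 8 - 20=4*l^2 + 43*l - 2*r^2 + r*(23 - 2*l) - 11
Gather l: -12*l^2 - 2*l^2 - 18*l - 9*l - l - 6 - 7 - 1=-14*l^2 - 28*l - 14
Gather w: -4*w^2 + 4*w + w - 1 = -4*w^2 + 5*w - 1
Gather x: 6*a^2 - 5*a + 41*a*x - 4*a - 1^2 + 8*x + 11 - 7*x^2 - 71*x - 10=6*a^2 - 9*a - 7*x^2 + x*(41*a - 63)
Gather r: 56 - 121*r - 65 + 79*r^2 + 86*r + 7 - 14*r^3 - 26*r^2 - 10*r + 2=-14*r^3 + 53*r^2 - 45*r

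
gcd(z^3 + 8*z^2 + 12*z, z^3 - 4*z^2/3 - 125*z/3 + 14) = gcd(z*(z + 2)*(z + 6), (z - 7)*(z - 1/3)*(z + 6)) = z + 6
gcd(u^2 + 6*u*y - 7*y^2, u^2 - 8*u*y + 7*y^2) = -u + y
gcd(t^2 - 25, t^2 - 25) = t^2 - 25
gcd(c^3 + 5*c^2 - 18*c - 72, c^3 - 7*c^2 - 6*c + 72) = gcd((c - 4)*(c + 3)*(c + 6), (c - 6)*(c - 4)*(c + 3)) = c^2 - c - 12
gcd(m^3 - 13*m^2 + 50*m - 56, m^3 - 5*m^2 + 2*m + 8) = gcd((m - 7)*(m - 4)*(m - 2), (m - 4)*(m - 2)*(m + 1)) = m^2 - 6*m + 8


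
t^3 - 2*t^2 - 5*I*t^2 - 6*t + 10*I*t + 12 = (t - 2)*(t - 3*I)*(t - 2*I)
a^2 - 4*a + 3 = (a - 3)*(a - 1)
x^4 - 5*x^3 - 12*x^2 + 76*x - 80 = (x - 5)*(x - 2)^2*(x + 4)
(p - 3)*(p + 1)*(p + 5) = p^3 + 3*p^2 - 13*p - 15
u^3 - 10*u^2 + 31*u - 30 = (u - 5)*(u - 3)*(u - 2)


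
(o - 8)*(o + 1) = o^2 - 7*o - 8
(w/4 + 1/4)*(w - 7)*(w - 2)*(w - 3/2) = w^4/4 - 19*w^3/8 + 17*w^2/4 + 13*w/8 - 21/4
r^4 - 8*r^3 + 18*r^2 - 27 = (r - 3)^3*(r + 1)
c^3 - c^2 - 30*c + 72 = (c - 4)*(c - 3)*(c + 6)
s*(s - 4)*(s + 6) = s^3 + 2*s^2 - 24*s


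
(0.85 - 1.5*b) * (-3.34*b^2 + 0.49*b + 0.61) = 5.01*b^3 - 3.574*b^2 - 0.4985*b + 0.5185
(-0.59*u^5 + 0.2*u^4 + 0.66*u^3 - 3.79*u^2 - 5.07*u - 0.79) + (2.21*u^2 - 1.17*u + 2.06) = -0.59*u^5 + 0.2*u^4 + 0.66*u^3 - 1.58*u^2 - 6.24*u + 1.27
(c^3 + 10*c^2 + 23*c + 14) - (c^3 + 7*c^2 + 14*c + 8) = 3*c^2 + 9*c + 6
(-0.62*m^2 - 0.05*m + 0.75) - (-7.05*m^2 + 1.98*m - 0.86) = 6.43*m^2 - 2.03*m + 1.61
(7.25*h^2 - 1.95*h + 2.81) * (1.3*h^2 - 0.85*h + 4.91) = 9.425*h^4 - 8.6975*h^3 + 40.908*h^2 - 11.963*h + 13.7971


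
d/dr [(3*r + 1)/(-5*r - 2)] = -1/(5*r + 2)^2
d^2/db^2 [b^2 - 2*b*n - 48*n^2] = 2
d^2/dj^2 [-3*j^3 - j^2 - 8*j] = -18*j - 2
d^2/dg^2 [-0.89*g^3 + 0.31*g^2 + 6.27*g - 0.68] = 0.62 - 5.34*g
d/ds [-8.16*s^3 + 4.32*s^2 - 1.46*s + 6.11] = -24.48*s^2 + 8.64*s - 1.46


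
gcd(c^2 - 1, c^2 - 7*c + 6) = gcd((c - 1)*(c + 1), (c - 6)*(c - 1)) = c - 1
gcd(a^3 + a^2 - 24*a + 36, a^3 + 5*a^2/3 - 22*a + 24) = a^2 + 3*a - 18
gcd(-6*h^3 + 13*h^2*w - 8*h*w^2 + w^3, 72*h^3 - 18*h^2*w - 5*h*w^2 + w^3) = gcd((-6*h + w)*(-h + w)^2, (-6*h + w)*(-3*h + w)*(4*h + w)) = -6*h + w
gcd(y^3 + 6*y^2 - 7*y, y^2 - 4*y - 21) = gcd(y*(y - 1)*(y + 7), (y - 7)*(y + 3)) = 1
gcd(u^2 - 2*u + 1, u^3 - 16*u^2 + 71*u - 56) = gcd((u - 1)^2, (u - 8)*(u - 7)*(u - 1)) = u - 1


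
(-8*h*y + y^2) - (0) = -8*h*y + y^2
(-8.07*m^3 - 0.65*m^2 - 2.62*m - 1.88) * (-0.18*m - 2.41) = 1.4526*m^4 + 19.5657*m^3 + 2.0381*m^2 + 6.6526*m + 4.5308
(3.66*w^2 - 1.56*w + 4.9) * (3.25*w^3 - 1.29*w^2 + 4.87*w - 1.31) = 11.895*w^5 - 9.7914*w^4 + 35.7616*w^3 - 18.7128*w^2 + 25.9066*w - 6.419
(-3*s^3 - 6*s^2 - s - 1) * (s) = -3*s^4 - 6*s^3 - s^2 - s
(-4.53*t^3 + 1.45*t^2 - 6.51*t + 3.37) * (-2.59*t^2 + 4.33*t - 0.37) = 11.7327*t^5 - 23.3704*t^4 + 24.8155*t^3 - 37.4531*t^2 + 17.0008*t - 1.2469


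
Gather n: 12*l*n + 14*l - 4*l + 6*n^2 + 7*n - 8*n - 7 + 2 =10*l + 6*n^2 + n*(12*l - 1) - 5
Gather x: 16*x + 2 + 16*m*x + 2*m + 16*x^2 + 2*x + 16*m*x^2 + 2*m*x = 2*m + x^2*(16*m + 16) + x*(18*m + 18) + 2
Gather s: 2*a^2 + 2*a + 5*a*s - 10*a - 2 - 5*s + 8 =2*a^2 - 8*a + s*(5*a - 5) + 6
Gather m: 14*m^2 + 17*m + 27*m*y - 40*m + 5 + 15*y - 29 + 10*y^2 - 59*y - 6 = 14*m^2 + m*(27*y - 23) + 10*y^2 - 44*y - 30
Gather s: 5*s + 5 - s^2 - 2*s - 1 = -s^2 + 3*s + 4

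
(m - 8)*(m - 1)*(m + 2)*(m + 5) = m^4 - 2*m^3 - 45*m^2 - 34*m + 80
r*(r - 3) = r^2 - 3*r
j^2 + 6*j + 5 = (j + 1)*(j + 5)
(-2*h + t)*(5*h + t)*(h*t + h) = -10*h^3*t - 10*h^3 + 3*h^2*t^2 + 3*h^2*t + h*t^3 + h*t^2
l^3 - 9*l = l*(l - 3)*(l + 3)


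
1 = 1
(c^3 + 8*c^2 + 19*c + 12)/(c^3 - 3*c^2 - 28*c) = (c^2 + 4*c + 3)/(c*(c - 7))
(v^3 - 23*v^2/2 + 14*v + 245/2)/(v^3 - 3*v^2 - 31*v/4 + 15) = 2*(v^2 - 14*v + 49)/(2*v^2 - 11*v + 12)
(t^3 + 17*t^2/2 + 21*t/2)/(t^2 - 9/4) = 2*t*(t + 7)/(2*t - 3)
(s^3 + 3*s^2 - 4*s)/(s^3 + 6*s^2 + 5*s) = (s^2 + 3*s - 4)/(s^2 + 6*s + 5)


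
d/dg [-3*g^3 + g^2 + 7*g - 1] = -9*g^2 + 2*g + 7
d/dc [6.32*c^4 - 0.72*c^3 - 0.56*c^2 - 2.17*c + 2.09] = 25.28*c^3 - 2.16*c^2 - 1.12*c - 2.17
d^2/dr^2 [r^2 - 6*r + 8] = 2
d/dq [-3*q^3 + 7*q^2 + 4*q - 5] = -9*q^2 + 14*q + 4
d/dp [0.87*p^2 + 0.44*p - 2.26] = 1.74*p + 0.44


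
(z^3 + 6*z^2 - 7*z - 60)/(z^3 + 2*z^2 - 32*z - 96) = (z^2 + 2*z - 15)/(z^2 - 2*z - 24)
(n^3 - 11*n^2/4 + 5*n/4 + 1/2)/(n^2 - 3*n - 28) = (-4*n^3 + 11*n^2 - 5*n - 2)/(4*(-n^2 + 3*n + 28))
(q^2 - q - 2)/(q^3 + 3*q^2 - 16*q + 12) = (q + 1)/(q^2 + 5*q - 6)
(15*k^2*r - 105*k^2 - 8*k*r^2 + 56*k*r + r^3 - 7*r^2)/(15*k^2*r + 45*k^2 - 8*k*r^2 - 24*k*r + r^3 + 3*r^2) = (r - 7)/(r + 3)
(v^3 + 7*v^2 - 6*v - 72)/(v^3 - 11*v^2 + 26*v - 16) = (v^3 + 7*v^2 - 6*v - 72)/(v^3 - 11*v^2 + 26*v - 16)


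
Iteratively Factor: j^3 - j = (j + 1)*(j^2 - j) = (j - 1)*(j + 1)*(j)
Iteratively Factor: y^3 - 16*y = (y + 4)*(y^2 - 4*y) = y*(y + 4)*(y - 4)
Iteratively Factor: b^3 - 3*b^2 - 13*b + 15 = (b + 3)*(b^2 - 6*b + 5) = (b - 1)*(b + 3)*(b - 5)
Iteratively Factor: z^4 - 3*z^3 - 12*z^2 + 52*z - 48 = (z + 4)*(z^3 - 7*z^2 + 16*z - 12) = (z - 2)*(z + 4)*(z^2 - 5*z + 6) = (z - 2)^2*(z + 4)*(z - 3)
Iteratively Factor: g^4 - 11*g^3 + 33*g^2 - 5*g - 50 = (g + 1)*(g^3 - 12*g^2 + 45*g - 50) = (g - 5)*(g + 1)*(g^2 - 7*g + 10) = (g - 5)*(g - 2)*(g + 1)*(g - 5)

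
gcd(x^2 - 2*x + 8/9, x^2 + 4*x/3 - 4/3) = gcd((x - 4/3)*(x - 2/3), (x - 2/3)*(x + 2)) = x - 2/3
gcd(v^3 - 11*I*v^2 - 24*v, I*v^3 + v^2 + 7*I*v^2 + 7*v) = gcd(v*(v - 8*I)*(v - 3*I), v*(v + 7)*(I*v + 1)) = v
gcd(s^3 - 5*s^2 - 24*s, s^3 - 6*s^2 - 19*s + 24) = s^2 - 5*s - 24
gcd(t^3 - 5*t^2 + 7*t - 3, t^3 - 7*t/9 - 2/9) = t - 1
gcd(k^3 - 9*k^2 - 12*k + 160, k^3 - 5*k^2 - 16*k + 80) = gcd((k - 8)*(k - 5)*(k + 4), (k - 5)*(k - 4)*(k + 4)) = k^2 - k - 20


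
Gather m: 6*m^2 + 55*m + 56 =6*m^2 + 55*m + 56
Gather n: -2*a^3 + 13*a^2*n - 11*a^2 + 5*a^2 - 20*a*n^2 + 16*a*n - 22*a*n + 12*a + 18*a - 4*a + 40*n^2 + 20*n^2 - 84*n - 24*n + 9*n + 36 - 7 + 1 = -2*a^3 - 6*a^2 + 26*a + n^2*(60 - 20*a) + n*(13*a^2 - 6*a - 99) + 30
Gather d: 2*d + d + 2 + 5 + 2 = 3*d + 9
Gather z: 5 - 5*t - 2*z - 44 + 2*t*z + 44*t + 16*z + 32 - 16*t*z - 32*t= 7*t + z*(14 - 14*t) - 7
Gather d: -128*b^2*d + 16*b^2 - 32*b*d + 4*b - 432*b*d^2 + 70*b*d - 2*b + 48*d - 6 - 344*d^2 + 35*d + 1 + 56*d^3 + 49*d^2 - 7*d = 16*b^2 + 2*b + 56*d^3 + d^2*(-432*b - 295) + d*(-128*b^2 + 38*b + 76) - 5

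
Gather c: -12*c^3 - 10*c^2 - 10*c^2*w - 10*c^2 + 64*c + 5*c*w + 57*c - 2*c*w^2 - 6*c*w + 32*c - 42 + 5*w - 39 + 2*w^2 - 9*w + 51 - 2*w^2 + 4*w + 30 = -12*c^3 + c^2*(-10*w - 20) + c*(-2*w^2 - w + 153)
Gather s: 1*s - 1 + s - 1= 2*s - 2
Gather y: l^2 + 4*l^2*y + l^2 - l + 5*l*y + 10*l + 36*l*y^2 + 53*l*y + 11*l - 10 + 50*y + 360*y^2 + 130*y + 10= 2*l^2 + 20*l + y^2*(36*l + 360) + y*(4*l^2 + 58*l + 180)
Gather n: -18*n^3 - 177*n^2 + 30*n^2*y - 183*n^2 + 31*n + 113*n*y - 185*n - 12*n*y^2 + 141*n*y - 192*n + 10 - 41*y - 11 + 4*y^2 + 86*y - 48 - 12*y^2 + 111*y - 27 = -18*n^3 + n^2*(30*y - 360) + n*(-12*y^2 + 254*y - 346) - 8*y^2 + 156*y - 76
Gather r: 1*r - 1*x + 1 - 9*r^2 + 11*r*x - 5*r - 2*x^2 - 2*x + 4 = -9*r^2 + r*(11*x - 4) - 2*x^2 - 3*x + 5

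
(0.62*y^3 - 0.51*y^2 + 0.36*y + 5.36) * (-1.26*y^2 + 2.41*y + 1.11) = -0.7812*y^5 + 2.1368*y^4 - 0.9945*y^3 - 6.4521*y^2 + 13.3172*y + 5.9496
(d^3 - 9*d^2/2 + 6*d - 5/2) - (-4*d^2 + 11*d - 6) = d^3 - d^2/2 - 5*d + 7/2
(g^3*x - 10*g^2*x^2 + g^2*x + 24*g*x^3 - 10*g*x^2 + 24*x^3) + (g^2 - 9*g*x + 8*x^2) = g^3*x - 10*g^2*x^2 + g^2*x + g^2 + 24*g*x^3 - 10*g*x^2 - 9*g*x + 24*x^3 + 8*x^2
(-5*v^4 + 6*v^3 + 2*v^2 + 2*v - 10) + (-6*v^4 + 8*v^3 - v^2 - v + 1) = -11*v^4 + 14*v^3 + v^2 + v - 9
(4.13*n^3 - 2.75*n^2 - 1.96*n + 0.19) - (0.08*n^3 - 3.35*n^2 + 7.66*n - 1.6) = 4.05*n^3 + 0.6*n^2 - 9.62*n + 1.79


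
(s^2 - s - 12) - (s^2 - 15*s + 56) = 14*s - 68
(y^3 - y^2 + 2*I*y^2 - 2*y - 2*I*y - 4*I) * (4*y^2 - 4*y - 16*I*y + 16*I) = 4*y^5 - 8*y^4 - 8*I*y^4 + 28*y^3 + 16*I*y^3 - 56*y^2 + 8*I*y^2 - 32*y - 16*I*y + 64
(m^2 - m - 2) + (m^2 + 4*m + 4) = 2*m^2 + 3*m + 2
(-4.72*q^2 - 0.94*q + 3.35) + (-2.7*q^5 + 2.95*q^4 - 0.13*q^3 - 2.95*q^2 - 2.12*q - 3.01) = -2.7*q^5 + 2.95*q^4 - 0.13*q^3 - 7.67*q^2 - 3.06*q + 0.34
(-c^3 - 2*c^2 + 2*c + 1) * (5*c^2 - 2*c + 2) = -5*c^5 - 8*c^4 + 12*c^3 - 3*c^2 + 2*c + 2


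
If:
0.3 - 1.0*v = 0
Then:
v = 0.30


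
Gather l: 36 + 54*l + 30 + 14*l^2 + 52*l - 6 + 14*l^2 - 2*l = 28*l^2 + 104*l + 60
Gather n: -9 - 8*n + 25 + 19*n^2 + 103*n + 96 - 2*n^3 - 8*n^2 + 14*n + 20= -2*n^3 + 11*n^2 + 109*n + 132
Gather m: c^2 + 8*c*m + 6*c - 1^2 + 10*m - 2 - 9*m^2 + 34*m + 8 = c^2 + 6*c - 9*m^2 + m*(8*c + 44) + 5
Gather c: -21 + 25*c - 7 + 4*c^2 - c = 4*c^2 + 24*c - 28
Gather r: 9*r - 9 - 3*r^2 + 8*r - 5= -3*r^2 + 17*r - 14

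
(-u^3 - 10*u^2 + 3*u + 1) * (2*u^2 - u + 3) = -2*u^5 - 19*u^4 + 13*u^3 - 31*u^2 + 8*u + 3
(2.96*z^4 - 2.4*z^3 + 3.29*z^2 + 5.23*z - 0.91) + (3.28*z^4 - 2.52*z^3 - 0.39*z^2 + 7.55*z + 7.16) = 6.24*z^4 - 4.92*z^3 + 2.9*z^2 + 12.78*z + 6.25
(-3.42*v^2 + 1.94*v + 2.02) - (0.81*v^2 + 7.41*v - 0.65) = -4.23*v^2 - 5.47*v + 2.67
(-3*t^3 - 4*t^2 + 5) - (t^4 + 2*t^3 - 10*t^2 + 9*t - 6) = -t^4 - 5*t^3 + 6*t^2 - 9*t + 11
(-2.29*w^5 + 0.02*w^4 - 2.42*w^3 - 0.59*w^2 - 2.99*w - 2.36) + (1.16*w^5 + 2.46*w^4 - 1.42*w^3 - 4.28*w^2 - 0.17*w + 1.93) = -1.13*w^5 + 2.48*w^4 - 3.84*w^3 - 4.87*w^2 - 3.16*w - 0.43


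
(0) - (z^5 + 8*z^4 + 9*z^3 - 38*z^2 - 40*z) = -z^5 - 8*z^4 - 9*z^3 + 38*z^2 + 40*z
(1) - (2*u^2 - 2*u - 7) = -2*u^2 + 2*u + 8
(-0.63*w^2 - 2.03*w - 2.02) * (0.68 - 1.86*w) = 1.1718*w^3 + 3.3474*w^2 + 2.3768*w - 1.3736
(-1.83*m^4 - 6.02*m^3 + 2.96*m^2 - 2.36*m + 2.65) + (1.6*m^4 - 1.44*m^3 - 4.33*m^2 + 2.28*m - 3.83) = -0.23*m^4 - 7.46*m^3 - 1.37*m^2 - 0.0800000000000001*m - 1.18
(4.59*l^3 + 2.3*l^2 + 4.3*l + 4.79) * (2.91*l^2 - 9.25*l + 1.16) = 13.3569*l^5 - 35.7645*l^4 - 3.4376*l^3 - 23.1681*l^2 - 39.3195*l + 5.5564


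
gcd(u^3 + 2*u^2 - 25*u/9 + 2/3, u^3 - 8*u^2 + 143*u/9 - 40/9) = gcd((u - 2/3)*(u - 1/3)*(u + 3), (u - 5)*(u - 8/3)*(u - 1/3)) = u - 1/3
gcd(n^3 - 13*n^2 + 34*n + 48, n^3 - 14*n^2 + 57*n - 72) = n - 8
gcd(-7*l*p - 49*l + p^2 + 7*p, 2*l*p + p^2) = 1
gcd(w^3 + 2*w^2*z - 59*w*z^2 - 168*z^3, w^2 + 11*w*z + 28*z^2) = w + 7*z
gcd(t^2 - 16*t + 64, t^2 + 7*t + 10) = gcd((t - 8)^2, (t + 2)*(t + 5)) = 1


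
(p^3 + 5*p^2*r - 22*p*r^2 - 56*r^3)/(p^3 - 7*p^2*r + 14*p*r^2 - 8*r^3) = (p^2 + 9*p*r + 14*r^2)/(p^2 - 3*p*r + 2*r^2)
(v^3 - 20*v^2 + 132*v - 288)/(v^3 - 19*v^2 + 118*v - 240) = (v - 6)/(v - 5)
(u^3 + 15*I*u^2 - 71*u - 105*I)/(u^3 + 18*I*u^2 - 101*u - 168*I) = (u + 5*I)/(u + 8*I)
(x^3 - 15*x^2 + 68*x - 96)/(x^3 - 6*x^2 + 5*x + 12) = (x - 8)/(x + 1)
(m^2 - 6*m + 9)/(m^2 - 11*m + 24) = (m - 3)/(m - 8)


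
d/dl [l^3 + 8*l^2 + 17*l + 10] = 3*l^2 + 16*l + 17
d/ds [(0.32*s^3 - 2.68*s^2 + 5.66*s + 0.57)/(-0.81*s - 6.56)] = (-0.5184*s^3 - 4.1268*s^2 + 35.1616*s - 36.6679)/(0.6561*s^2 + 10.6272*s + 43.0336)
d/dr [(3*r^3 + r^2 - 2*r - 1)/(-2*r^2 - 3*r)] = (-6*r^4 - 18*r^3 - 7*r^2 - 4*r - 3)/(r^2*(4*r^2 + 12*r + 9))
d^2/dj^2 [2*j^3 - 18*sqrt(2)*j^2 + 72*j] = 12*j - 36*sqrt(2)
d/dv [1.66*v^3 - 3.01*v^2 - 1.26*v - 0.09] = 4.98*v^2 - 6.02*v - 1.26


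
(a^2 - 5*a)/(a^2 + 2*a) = (a - 5)/(a + 2)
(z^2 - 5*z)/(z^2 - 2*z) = (z - 5)/(z - 2)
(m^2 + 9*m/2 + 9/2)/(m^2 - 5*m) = (2*m^2 + 9*m + 9)/(2*m*(m - 5))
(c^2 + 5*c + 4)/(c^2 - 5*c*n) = (c^2 + 5*c + 4)/(c*(c - 5*n))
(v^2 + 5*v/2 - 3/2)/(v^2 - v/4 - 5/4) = 2*(-2*v^2 - 5*v + 3)/(-4*v^2 + v + 5)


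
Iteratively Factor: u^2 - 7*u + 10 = (u - 5)*(u - 2)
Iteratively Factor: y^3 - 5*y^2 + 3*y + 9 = (y + 1)*(y^2 - 6*y + 9) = (y - 3)*(y + 1)*(y - 3)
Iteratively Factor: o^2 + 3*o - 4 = (o + 4)*(o - 1)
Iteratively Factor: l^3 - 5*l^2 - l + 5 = (l + 1)*(l^2 - 6*l + 5) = (l - 1)*(l + 1)*(l - 5)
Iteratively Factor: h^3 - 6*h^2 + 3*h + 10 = (h + 1)*(h^2 - 7*h + 10) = (h - 5)*(h + 1)*(h - 2)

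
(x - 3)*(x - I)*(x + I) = x^3 - 3*x^2 + x - 3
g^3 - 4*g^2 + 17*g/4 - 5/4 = (g - 5/2)*(g - 1)*(g - 1/2)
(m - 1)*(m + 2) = m^2 + m - 2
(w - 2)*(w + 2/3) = w^2 - 4*w/3 - 4/3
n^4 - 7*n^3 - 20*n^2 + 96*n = n*(n - 8)*(n - 3)*(n + 4)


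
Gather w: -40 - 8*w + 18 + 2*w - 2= -6*w - 24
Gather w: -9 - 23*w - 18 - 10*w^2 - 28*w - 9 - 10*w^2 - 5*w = -20*w^2 - 56*w - 36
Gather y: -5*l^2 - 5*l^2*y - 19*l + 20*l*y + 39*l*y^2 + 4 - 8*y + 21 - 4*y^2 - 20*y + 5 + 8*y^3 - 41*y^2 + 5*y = -5*l^2 - 19*l + 8*y^3 + y^2*(39*l - 45) + y*(-5*l^2 + 20*l - 23) + 30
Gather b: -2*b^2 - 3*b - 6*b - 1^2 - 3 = -2*b^2 - 9*b - 4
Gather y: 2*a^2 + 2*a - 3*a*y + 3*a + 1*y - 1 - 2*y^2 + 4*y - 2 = 2*a^2 + 5*a - 2*y^2 + y*(5 - 3*a) - 3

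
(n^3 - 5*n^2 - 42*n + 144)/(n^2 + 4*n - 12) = (n^2 - 11*n + 24)/(n - 2)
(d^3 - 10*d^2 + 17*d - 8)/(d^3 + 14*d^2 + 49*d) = (d^3 - 10*d^2 + 17*d - 8)/(d*(d^2 + 14*d + 49))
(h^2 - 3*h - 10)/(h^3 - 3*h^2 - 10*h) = 1/h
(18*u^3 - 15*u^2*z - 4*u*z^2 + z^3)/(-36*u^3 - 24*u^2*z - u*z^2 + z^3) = (-u + z)/(2*u + z)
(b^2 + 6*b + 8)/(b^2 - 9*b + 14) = (b^2 + 6*b + 8)/(b^2 - 9*b + 14)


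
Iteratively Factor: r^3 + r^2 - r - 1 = (r + 1)*(r^2 - 1) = (r - 1)*(r + 1)*(r + 1)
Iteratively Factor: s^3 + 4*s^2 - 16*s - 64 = (s - 4)*(s^2 + 8*s + 16) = (s - 4)*(s + 4)*(s + 4)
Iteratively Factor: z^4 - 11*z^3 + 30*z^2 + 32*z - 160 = (z - 4)*(z^3 - 7*z^2 + 2*z + 40) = (z - 4)*(z + 2)*(z^2 - 9*z + 20) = (z - 5)*(z - 4)*(z + 2)*(z - 4)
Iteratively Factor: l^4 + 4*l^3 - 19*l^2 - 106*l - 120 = (l + 4)*(l^3 - 19*l - 30) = (l + 2)*(l + 4)*(l^2 - 2*l - 15) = (l - 5)*(l + 2)*(l + 4)*(l + 3)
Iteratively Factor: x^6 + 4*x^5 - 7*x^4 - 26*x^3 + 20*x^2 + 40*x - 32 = (x + 2)*(x^5 + 2*x^4 - 11*x^3 - 4*x^2 + 28*x - 16) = (x - 2)*(x + 2)*(x^4 + 4*x^3 - 3*x^2 - 10*x + 8) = (x - 2)*(x - 1)*(x + 2)*(x^3 + 5*x^2 + 2*x - 8) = (x - 2)*(x - 1)*(x + 2)*(x + 4)*(x^2 + x - 2) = (x - 2)*(x - 1)*(x + 2)^2*(x + 4)*(x - 1)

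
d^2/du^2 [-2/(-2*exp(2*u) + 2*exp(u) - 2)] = ((1 - 4*exp(u))*(exp(2*u) - exp(u) + 1) + 2*(2*exp(u) - 1)^2*exp(u))*exp(u)/(exp(2*u) - exp(u) + 1)^3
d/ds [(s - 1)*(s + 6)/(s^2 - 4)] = (-5*s^2 + 4*s - 20)/(s^4 - 8*s^2 + 16)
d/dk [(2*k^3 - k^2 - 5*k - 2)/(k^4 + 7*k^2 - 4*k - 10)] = ((6*k^2 - 2*k - 5)*(k^4 + 7*k^2 - 4*k - 10) + 2*(2*k^3 + 7*k - 2)*(-2*k^3 + k^2 + 5*k + 2))/(k^4 + 7*k^2 - 4*k - 10)^2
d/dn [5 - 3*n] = -3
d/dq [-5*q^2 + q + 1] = 1 - 10*q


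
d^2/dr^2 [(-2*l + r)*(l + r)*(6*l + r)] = 10*l + 6*r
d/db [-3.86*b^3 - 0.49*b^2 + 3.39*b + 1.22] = -11.58*b^2 - 0.98*b + 3.39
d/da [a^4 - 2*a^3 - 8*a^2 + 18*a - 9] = 4*a^3 - 6*a^2 - 16*a + 18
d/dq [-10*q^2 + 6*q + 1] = 6 - 20*q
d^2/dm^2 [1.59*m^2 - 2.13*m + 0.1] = 3.18000000000000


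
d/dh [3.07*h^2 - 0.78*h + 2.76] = 6.14*h - 0.78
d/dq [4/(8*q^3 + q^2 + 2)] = 8*q*(-12*q - 1)/(8*q^3 + q^2 + 2)^2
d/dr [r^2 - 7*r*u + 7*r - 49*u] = 2*r - 7*u + 7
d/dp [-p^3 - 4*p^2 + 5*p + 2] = -3*p^2 - 8*p + 5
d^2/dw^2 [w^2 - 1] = 2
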